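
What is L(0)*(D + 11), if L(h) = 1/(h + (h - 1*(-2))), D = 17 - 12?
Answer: 8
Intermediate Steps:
D = 5
L(h) = 1/(2 + 2*h) (L(h) = 1/(h + (h + 2)) = 1/(h + (2 + h)) = 1/(2 + 2*h))
L(0)*(D + 11) = (1/(2*(1 + 0)))*(5 + 11) = ((1/2)/1)*16 = ((1/2)*1)*16 = (1/2)*16 = 8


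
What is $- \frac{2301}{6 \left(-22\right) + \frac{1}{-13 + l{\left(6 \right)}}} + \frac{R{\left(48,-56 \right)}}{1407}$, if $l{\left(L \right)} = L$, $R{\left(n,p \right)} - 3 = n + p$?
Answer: $\frac{22657924}{1301475} \approx 17.409$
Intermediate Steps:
$R{\left(n,p \right)} = 3 + n + p$ ($R{\left(n,p \right)} = 3 + \left(n + p\right) = 3 + n + p$)
$- \frac{2301}{6 \left(-22\right) + \frac{1}{-13 + l{\left(6 \right)}}} + \frac{R{\left(48,-56 \right)}}{1407} = - \frac{2301}{6 \left(-22\right) + \frac{1}{-13 + 6}} + \frac{3 + 48 - 56}{1407} = - \frac{2301}{-132 + \frac{1}{-7}} - \frac{5}{1407} = - \frac{2301}{-132 - \frac{1}{7}} - \frac{5}{1407} = - \frac{2301}{- \frac{925}{7}} - \frac{5}{1407} = \left(-2301\right) \left(- \frac{7}{925}\right) - \frac{5}{1407} = \frac{16107}{925} - \frac{5}{1407} = \frac{22657924}{1301475}$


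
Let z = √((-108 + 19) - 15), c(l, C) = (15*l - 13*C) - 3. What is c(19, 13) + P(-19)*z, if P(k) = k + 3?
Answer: 113 - 32*I*√26 ≈ 113.0 - 163.17*I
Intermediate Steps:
P(k) = 3 + k
c(l, C) = -3 - 13*C + 15*l (c(l, C) = (-13*C + 15*l) - 3 = -3 - 13*C + 15*l)
z = 2*I*√26 (z = √(-89 - 15) = √(-104) = 2*I*√26 ≈ 10.198*I)
c(19, 13) + P(-19)*z = (-3 - 13*13 + 15*19) + (3 - 19)*(2*I*√26) = (-3 - 169 + 285) - 32*I*√26 = 113 - 32*I*√26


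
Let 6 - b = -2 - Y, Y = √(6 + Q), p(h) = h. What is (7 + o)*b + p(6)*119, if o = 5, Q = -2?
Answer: 834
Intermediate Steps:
Y = 2 (Y = √(6 - 2) = √4 = 2)
b = 10 (b = 6 - (-2 - 1*2) = 6 - (-2 - 2) = 6 - 1*(-4) = 6 + 4 = 10)
(7 + o)*b + p(6)*119 = (7 + 5)*10 + 6*119 = 12*10 + 714 = 120 + 714 = 834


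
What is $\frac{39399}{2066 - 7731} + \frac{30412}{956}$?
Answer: $\frac{33654634}{1353935} \approx 24.857$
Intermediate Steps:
$\frac{39399}{2066 - 7731} + \frac{30412}{956} = \frac{39399}{-5665} + 30412 \cdot \frac{1}{956} = 39399 \left(- \frac{1}{5665}\right) + \frac{7603}{239} = - \frac{39399}{5665} + \frac{7603}{239} = \frac{33654634}{1353935}$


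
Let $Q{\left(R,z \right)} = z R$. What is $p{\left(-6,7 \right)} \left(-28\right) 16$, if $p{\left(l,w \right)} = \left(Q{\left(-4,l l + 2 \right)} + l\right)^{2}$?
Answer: $-11183872$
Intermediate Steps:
$Q{\left(R,z \right)} = R z$
$p{\left(l,w \right)} = \left(-8 + l - 4 l^{2}\right)^{2}$ ($p{\left(l,w \right)} = \left(- 4 \left(l l + 2\right) + l\right)^{2} = \left(- 4 \left(l^{2} + 2\right) + l\right)^{2} = \left(- 4 \left(2 + l^{2}\right) + l\right)^{2} = \left(\left(-8 - 4 l^{2}\right) + l\right)^{2} = \left(-8 + l - 4 l^{2}\right)^{2}$)
$p{\left(-6,7 \right)} \left(-28\right) 16 = \left(-8 - 6 - 4 \left(-6\right)^{2}\right)^{2} \left(-28\right) 16 = \left(-8 - 6 - 144\right)^{2} \left(-28\right) 16 = \left(-158\right)^{2} \left(-28\right) 16 = 24964 \left(-28\right) 16 = \left(-698992\right) 16 = -11183872$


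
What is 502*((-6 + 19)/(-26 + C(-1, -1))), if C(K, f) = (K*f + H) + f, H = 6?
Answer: -3263/10 ≈ -326.30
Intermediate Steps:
C(K, f) = 6 + f + K*f (C(K, f) = (K*f + 6) + f = (6 + K*f) + f = 6 + f + K*f)
502*((-6 + 19)/(-26 + C(-1, -1))) = 502*((-6 + 19)/(-26 + (6 - 1 - 1*(-1)))) = 502*(13/(-26 + (6 - 1 + 1))) = 502*(13/(-26 + 6)) = 502*(13/(-20)) = 502*(13*(-1/20)) = 502*(-13/20) = -3263/10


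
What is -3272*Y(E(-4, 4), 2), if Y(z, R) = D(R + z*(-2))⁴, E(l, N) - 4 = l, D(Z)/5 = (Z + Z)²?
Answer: -134021120000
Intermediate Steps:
D(Z) = 20*Z² (D(Z) = 5*(Z + Z)² = 5*(2*Z)² = 5*(4*Z²) = 20*Z²)
E(l, N) = 4 + l
Y(z, R) = 160000*(R - 2*z)⁸ (Y(z, R) = (20*(R + z*(-2))²)⁴ = (20*(R - 2*z)²)⁴ = 160000*(R - 2*z)⁸)
-3272*Y(E(-4, 4), 2) = -523520000*(2 - 2*(4 - 4))⁸ = -523520000*(2 - 2*0)⁸ = -523520000*(2 + 0)⁸ = -523520000*2⁸ = -523520000*256 = -3272*40960000 = -134021120000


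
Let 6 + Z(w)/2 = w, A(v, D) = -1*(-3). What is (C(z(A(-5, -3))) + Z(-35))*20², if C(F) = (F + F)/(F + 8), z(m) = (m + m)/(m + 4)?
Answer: -1014400/31 ≈ -32723.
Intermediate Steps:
A(v, D) = 3
Z(w) = -12 + 2*w
z(m) = 2*m/(4 + m) (z(m) = (2*m)/(4 + m) = 2*m/(4 + m))
C(F) = 2*F/(8 + F) (C(F) = (2*F)/(8 + F) = 2*F/(8 + F))
(C(z(A(-5, -3))) + Z(-35))*20² = (2*(2*3/(4 + 3))/(8 + 2*3/(4 + 3)) + (-12 + 2*(-35)))*20² = (2*(2*3/7)/(8 + 2*3/7) + (-12 - 70))*400 = (2*(2*3*(⅐))/(8 + 2*3*(⅐)) - 82)*400 = (2*(6/7)/(8 + 6/7) - 82)*400 = (2*(6/7)/(62/7) - 82)*400 = (2*(6/7)*(7/62) - 82)*400 = (6/31 - 82)*400 = -2536/31*400 = -1014400/31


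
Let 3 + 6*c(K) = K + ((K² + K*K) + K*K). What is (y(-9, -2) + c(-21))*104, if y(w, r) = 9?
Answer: 23452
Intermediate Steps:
c(K) = -½ + K²/2 + K/6 (c(K) = -½ + (K + ((K² + K*K) + K*K))/6 = -½ + (K + ((K² + K²) + K²))/6 = -½ + (K + (2*K² + K²))/6 = -½ + (K + 3*K²)/6 = -½ + (K²/2 + K/6) = -½ + K²/2 + K/6)
(y(-9, -2) + c(-21))*104 = (9 + (-½ + (½)*(-21)² + (⅙)*(-21)))*104 = (9 + (-½ + (½)*441 - 7/2))*104 = (9 + (-½ + 441/2 - 7/2))*104 = (9 + 433/2)*104 = (451/2)*104 = 23452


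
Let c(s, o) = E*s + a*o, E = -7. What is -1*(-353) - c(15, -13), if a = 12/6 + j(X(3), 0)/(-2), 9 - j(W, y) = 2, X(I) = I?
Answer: 877/2 ≈ 438.50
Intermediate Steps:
j(W, y) = 7 (j(W, y) = 9 - 1*2 = 9 - 2 = 7)
a = -3/2 (a = 12/6 + 7/(-2) = 12*(⅙) + 7*(-½) = 2 - 7/2 = -3/2 ≈ -1.5000)
c(s, o) = -7*s - 3*o/2
-1*(-353) - c(15, -13) = -1*(-353) - (-7*15 - 3/2*(-13)) = 353 - (-105 + 39/2) = 353 - 1*(-171/2) = 353 + 171/2 = 877/2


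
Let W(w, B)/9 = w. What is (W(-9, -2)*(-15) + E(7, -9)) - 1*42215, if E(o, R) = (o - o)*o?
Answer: -41000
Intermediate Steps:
W(w, B) = 9*w
E(o, R) = 0 (E(o, R) = 0*o = 0)
(W(-9, -2)*(-15) + E(7, -9)) - 1*42215 = ((9*(-9))*(-15) + 0) - 1*42215 = (-81*(-15) + 0) - 42215 = (1215 + 0) - 42215 = 1215 - 42215 = -41000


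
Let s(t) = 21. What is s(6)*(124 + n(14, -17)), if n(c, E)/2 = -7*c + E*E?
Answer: 10626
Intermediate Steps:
n(c, E) = -14*c + 2*E**2 (n(c, E) = 2*(-7*c + E*E) = 2*(-7*c + E**2) = 2*(E**2 - 7*c) = -14*c + 2*E**2)
s(6)*(124 + n(14, -17)) = 21*(124 + (-14*14 + 2*(-17)**2)) = 21*(124 + (-196 + 2*289)) = 21*(124 + (-196 + 578)) = 21*(124 + 382) = 21*506 = 10626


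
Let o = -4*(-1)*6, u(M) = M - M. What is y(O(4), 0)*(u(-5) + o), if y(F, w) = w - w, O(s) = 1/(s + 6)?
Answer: 0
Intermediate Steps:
u(M) = 0
O(s) = 1/(6 + s)
y(F, w) = 0
o = 24 (o = 4*6 = 24)
y(O(4), 0)*(u(-5) + o) = 0*(0 + 24) = 0*24 = 0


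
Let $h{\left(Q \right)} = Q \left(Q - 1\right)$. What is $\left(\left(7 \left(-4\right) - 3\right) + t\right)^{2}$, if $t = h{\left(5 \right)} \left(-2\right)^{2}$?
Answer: $2401$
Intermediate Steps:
$h{\left(Q \right)} = Q \left(-1 + Q\right)$
$t = 80$ ($t = 5 \left(-1 + 5\right) \left(-2\right)^{2} = 5 \cdot 4 \cdot 4 = 20 \cdot 4 = 80$)
$\left(\left(7 \left(-4\right) - 3\right) + t\right)^{2} = \left(\left(7 \left(-4\right) - 3\right) + 80\right)^{2} = \left(\left(-28 - 3\right) + 80\right)^{2} = \left(-31 + 80\right)^{2} = 49^{2} = 2401$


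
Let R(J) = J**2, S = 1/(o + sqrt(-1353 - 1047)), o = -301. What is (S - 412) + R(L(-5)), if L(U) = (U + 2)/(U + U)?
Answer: -3830834291/9300100 - 20*I*sqrt(6)/93001 ≈ -411.91 - 0.00052677*I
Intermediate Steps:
L(U) = (2 + U)/(2*U) (L(U) = (2 + U)/((2*U)) = (2 + U)*(1/(2*U)) = (2 + U)/(2*U))
S = 1/(-301 + 20*I*sqrt(6)) (S = 1/(-301 + sqrt(-1353 - 1047)) = 1/(-301 + sqrt(-2400)) = 1/(-301 + 20*I*sqrt(6)) ≈ -0.0032365 - 0.00052677*I)
(S - 412) + R(L(-5)) = ((-301/93001 - 20*I*sqrt(6)/93001) - 412) + ((1/2)*(2 - 5)/(-5))**2 = (-38316713/93001 - 20*I*sqrt(6)/93001) + ((1/2)*(-1/5)*(-3))**2 = (-38316713/93001 - 20*I*sqrt(6)/93001) + (3/10)**2 = (-38316713/93001 - 20*I*sqrt(6)/93001) + 9/100 = -3830834291/9300100 - 20*I*sqrt(6)/93001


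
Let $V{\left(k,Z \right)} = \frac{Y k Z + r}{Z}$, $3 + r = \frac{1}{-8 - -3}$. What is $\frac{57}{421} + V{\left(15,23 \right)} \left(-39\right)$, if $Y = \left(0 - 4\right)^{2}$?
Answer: $- \frac{452895141}{48415} \approx -9354.4$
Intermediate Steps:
$Y = 16$ ($Y = \left(-4\right)^{2} = 16$)
$r = - \frac{16}{5}$ ($r = -3 + \frac{1}{-8 - -3} = -3 + \frac{1}{-8 + 3} = -3 + \frac{1}{-5} = -3 - \frac{1}{5} = - \frac{16}{5} \approx -3.2$)
$V{\left(k,Z \right)} = \frac{- \frac{16}{5} + 16 Z k}{Z}$ ($V{\left(k,Z \right)} = \frac{16 k Z - \frac{16}{5}}{Z} = \frac{16 Z k - \frac{16}{5}}{Z} = \frac{- \frac{16}{5} + 16 Z k}{Z}$)
$\frac{57}{421} + V{\left(15,23 \right)} \left(-39\right) = \frac{57}{421} + \left(16 \cdot 15 - \frac{16}{5 \cdot 23}\right) \left(-39\right) = 57 \cdot \frac{1}{421} + \left(240 - \frac{16}{115}\right) \left(-39\right) = \frac{57}{421} + \left(240 - \frac{16}{115}\right) \left(-39\right) = \frac{57}{421} + \frac{27584}{115} \left(-39\right) = \frac{57}{421} - \frac{1075776}{115} = - \frac{452895141}{48415}$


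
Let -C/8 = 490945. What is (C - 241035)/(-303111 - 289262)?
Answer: 4168595/592373 ≈ 7.0371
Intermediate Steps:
C = -3927560 (C = -8*490945 = -3927560)
(C - 241035)/(-303111 - 289262) = (-3927560 - 241035)/(-303111 - 289262) = -4168595/(-592373) = -4168595*(-1/592373) = 4168595/592373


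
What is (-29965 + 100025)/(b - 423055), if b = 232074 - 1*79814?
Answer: -14012/54159 ≈ -0.25872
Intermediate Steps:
b = 152260 (b = 232074 - 79814 = 152260)
(-29965 + 100025)/(b - 423055) = (-29965 + 100025)/(152260 - 423055) = 70060/(-270795) = 70060*(-1/270795) = -14012/54159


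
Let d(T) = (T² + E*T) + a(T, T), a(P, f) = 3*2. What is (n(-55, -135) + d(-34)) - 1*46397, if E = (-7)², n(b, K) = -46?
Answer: -46947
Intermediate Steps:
a(P, f) = 6
E = 49
d(T) = 6 + T² + 49*T (d(T) = (T² + 49*T) + 6 = 6 + T² + 49*T)
(n(-55, -135) + d(-34)) - 1*46397 = (-46 + (6 + (-34)² + 49*(-34))) - 1*46397 = (-46 + (6 + 1156 - 1666)) - 46397 = (-46 - 504) - 46397 = -550 - 46397 = -46947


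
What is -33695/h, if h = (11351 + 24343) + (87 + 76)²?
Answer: -33695/62263 ≈ -0.54117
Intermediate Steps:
h = 62263 (h = 35694 + 163² = 35694 + 26569 = 62263)
-33695/h = -33695/62263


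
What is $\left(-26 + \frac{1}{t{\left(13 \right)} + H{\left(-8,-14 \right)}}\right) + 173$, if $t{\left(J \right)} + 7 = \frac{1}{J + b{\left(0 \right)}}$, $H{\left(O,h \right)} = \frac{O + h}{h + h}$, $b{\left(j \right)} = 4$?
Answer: $\frac{215117}{1465} \approx 146.84$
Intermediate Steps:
$H{\left(O,h \right)} = \frac{O + h}{2 h}$
$t{\left(J \right)} = -7 + \frac{1}{4 + J}$ ($t{\left(J \right)} = -7 + \frac{1}{J + 4} = -7 + \frac{1}{4 + J}$)
$\left(-26 + \frac{1}{t{\left(13 \right)} + H{\left(-8,-14 \right)}}\right) + 173 = \left(-26 + \frac{1}{\frac{-27 - 91}{4 + 13} + \frac{-8 - 14}{2 \left(-14\right)}}\right) + 173 = \left(-26 + \frac{1}{\frac{-27 - 91}{17} + \frac{1}{2} \left(- \frac{1}{14}\right) \left(-22\right)}\right) + 173 = \left(-26 + \frac{1}{\frac{1}{17} \left(-118\right) + \frac{11}{14}}\right) + 173 = \left(-26 + \frac{1}{- \frac{118}{17} + \frac{11}{14}}\right) + 173 = \left(-26 + \frac{1}{- \frac{1465}{238}}\right) + 173 = \left(-26 - \frac{238}{1465}\right) + 173 = - \frac{38328}{1465} + 173 = \frac{215117}{1465}$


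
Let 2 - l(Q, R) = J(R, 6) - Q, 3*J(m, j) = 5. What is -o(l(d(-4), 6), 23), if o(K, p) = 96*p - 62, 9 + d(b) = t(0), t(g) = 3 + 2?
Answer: -2146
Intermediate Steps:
J(m, j) = 5/3 (J(m, j) = (⅓)*5 = 5/3)
t(g) = 5
d(b) = -4 (d(b) = -9 + 5 = -4)
l(Q, R) = ⅓ + Q (l(Q, R) = 2 - (5/3 - Q) = 2 + (-5/3 + Q) = ⅓ + Q)
o(K, p) = -62 + 96*p
-o(l(d(-4), 6), 23) = -(-62 + 96*23) = -(-62 + 2208) = -1*2146 = -2146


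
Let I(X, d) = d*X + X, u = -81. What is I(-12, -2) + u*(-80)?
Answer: 6492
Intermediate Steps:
I(X, d) = X + X*d (I(X, d) = X*d + X = X + X*d)
I(-12, -2) + u*(-80) = -12*(1 - 2) - 81*(-80) = -12*(-1) + 6480 = 12 + 6480 = 6492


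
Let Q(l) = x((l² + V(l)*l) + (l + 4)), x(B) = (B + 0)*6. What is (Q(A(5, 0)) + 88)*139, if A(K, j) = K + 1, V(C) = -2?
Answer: 40588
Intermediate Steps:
x(B) = 6*B (x(B) = B*6 = 6*B)
A(K, j) = 1 + K
Q(l) = 24 - 6*l + 6*l² (Q(l) = 6*((l² - 2*l) + (l + 4)) = 6*((l² - 2*l) + (4 + l)) = 6*(4 + l² - l) = 24 - 6*l + 6*l²)
(Q(A(5, 0)) + 88)*139 = ((24 - 6*(1 + 5) + 6*(1 + 5)²) + 88)*139 = ((24 - 6*6 + 6*6²) + 88)*139 = ((24 - 36 + 6*36) + 88)*139 = ((24 - 36 + 216) + 88)*139 = (204 + 88)*139 = 292*139 = 40588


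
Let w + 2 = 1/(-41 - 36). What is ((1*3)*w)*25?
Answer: -11625/77 ≈ -150.97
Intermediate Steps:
w = -155/77 (w = -2 + 1/(-41 - 36) = -2 + 1/(-77) = -2 - 1/77 = -155/77 ≈ -2.0130)
((1*3)*w)*25 = ((1*3)*(-155/77))*25 = (3*(-155/77))*25 = -465/77*25 = -11625/77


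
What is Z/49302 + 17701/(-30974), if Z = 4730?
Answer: -33008531/69412734 ≈ -0.47554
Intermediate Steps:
Z/49302 + 17701/(-30974) = 4730/49302 + 17701/(-30974) = 4730*(1/49302) + 17701*(-1/30974) = 215/2241 - 17701/30974 = -33008531/69412734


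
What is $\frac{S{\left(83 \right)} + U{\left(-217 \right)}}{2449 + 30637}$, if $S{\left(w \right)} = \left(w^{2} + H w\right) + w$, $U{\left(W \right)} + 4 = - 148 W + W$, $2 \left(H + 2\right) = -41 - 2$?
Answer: $\frac{73833}{66172} \approx 1.1158$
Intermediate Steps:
$H = - \frac{47}{2}$ ($H = -2 + \frac{-41 - 2}{2} = -2 + \frac{1}{2} \left(-43\right) = -2 - \frac{43}{2} = - \frac{47}{2} \approx -23.5$)
$U{\left(W \right)} = -4 - 147 W$ ($U{\left(W \right)} = -4 + \left(- 148 W + W\right) = -4 - 147 W$)
$S{\left(w \right)} = w^{2} - \frac{45 w}{2}$ ($S{\left(w \right)} = \left(w^{2} - \frac{47 w}{2}\right) + w = w^{2} - \frac{45 w}{2}$)
$\frac{S{\left(83 \right)} + U{\left(-217 \right)}}{2449 + 30637} = \frac{\frac{1}{2} \cdot 83 \left(-45 + 2 \cdot 83\right) - -31895}{2449 + 30637} = \frac{\frac{1}{2} \cdot 83 \left(-45 + 166\right) + \left(-4 + 31899\right)}{33086} = \left(\frac{1}{2} \cdot 83 \cdot 121 + 31895\right) \frac{1}{33086} = \left(\frac{10043}{2} + 31895\right) \frac{1}{33086} = \frac{73833}{2} \cdot \frac{1}{33086} = \frac{73833}{66172}$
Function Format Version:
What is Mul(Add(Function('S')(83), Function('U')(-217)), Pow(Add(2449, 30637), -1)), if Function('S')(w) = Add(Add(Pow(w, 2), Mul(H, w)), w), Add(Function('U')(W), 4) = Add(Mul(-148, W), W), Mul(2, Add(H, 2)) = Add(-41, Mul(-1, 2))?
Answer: Rational(73833, 66172) ≈ 1.1158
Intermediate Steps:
H = Rational(-47, 2) (H = Add(-2, Mul(Rational(1, 2), Add(-41, Mul(-1, 2)))) = Add(-2, Mul(Rational(1, 2), Add(-41, -2))) = Add(-2, Mul(Rational(1, 2), -43)) = Add(-2, Rational(-43, 2)) = Rational(-47, 2) ≈ -23.500)
Function('U')(W) = Add(-4, Mul(-147, W)) (Function('U')(W) = Add(-4, Add(Mul(-148, W), W)) = Add(-4, Mul(-147, W)))
Function('S')(w) = Add(Pow(w, 2), Mul(Rational(-45, 2), w)) (Function('S')(w) = Add(Add(Pow(w, 2), Mul(Rational(-47, 2), w)), w) = Add(Pow(w, 2), Mul(Rational(-45, 2), w)))
Mul(Add(Function('S')(83), Function('U')(-217)), Pow(Add(2449, 30637), -1)) = Mul(Add(Mul(Rational(1, 2), 83, Add(-45, Mul(2, 83))), Add(-4, Mul(-147, -217))), Pow(Add(2449, 30637), -1)) = Mul(Add(Mul(Rational(1, 2), 83, Add(-45, 166)), Add(-4, 31899)), Pow(33086, -1)) = Mul(Add(Mul(Rational(1, 2), 83, 121), 31895), Rational(1, 33086)) = Mul(Add(Rational(10043, 2), 31895), Rational(1, 33086)) = Mul(Rational(73833, 2), Rational(1, 33086)) = Rational(73833, 66172)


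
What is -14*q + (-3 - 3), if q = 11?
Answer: -160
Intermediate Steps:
-14*q + (-3 - 3) = -14*11 + (-3 - 3) = -154 - 6 = -160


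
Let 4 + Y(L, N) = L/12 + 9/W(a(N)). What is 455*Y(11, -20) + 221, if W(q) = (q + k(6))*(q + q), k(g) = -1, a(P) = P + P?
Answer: -2323555/1968 ≈ -1180.7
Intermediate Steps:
a(P) = 2*P
W(q) = 2*q*(-1 + q) (W(q) = (q - 1)*(q + q) = (-1 + q)*(2*q) = 2*q*(-1 + q))
Y(L, N) = -4 + L/12 + 9/(4*N*(-1 + 2*N)) (Y(L, N) = -4 + (L/12 + 9/((2*(2*N)*(-1 + 2*N)))) = -4 + (L*(1/12) + 9/((4*N*(-1 + 2*N)))) = -4 + (L/12 + 9*(1/(4*N*(-1 + 2*N)))) = -4 + (L/12 + 9/(4*N*(-1 + 2*N))) = -4 + L/12 + 9/(4*N*(-1 + 2*N)))
455*Y(11, -20) + 221 = 455*((1/12)*(27 - 20*(-1 + 2*(-20))*(-48 + 11))/(-20*(-1 + 2*(-20)))) + 221 = 455*((1/12)*(-1/20)*(27 - 20*(-1 - 40)*(-37))/(-1 - 40)) + 221 = 455*((1/12)*(-1/20)*(27 - 20*(-41)*(-37))/(-41)) + 221 = 455*((1/12)*(-1/20)*(-1/41)*(27 - 30340)) + 221 = 455*((1/12)*(-1/20)*(-1/41)*(-30313)) + 221 = 455*(-30313/9840) + 221 = -2758483/1968 + 221 = -2323555/1968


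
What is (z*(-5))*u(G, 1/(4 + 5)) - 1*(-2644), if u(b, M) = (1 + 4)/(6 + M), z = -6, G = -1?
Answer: 29354/11 ≈ 2668.5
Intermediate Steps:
u(b, M) = 5/(6 + M)
(z*(-5))*u(G, 1/(4 + 5)) - 1*(-2644) = (-6*(-5))*(5/(6 + 1/(4 + 5))) - 1*(-2644) = 30*(5/(6 + 1/9)) + 2644 = 30*(5/(6 + ⅑)) + 2644 = 30*(5/(55/9)) + 2644 = 30*(5*(9/55)) + 2644 = 30*(9/11) + 2644 = 270/11 + 2644 = 29354/11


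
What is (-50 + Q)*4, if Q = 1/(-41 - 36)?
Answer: -15404/77 ≈ -200.05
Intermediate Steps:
Q = -1/77 (Q = 1/(-77) = -1/77 ≈ -0.012987)
(-50 + Q)*4 = (-50 - 1/77)*4 = -3851/77*4 = -15404/77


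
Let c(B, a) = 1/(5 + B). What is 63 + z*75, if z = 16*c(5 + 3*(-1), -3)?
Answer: 1641/7 ≈ 234.43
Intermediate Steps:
z = 16/7 (z = 16/(5 + (5 + 3*(-1))) = 16/(5 + (5 - 3)) = 16/(5 + 2) = 16/7 ≈ 2.2857)
63 + z*75 = 63 + (16/7)*75 = 63 + 1200/7 = 1641/7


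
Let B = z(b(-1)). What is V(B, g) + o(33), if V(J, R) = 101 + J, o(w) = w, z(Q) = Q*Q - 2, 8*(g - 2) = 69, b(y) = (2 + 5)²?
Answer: 2533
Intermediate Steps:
b(y) = 49 (b(y) = 7² = 49)
g = 85/8 (g = 2 + (⅛)*69 = 2 + 69/8 = 85/8 ≈ 10.625)
z(Q) = -2 + Q² (z(Q) = Q² - 2 = -2 + Q²)
B = 2399 (B = -2 + 49² = -2 + 2401 = 2399)
V(B, g) + o(33) = (101 + 2399) + 33 = 2500 + 33 = 2533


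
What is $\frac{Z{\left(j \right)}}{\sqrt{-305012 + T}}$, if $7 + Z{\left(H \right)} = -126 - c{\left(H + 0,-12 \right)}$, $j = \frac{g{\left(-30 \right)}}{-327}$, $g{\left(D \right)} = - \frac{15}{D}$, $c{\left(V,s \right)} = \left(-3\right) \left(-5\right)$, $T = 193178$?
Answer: $\frac{74 i \sqrt{12426}}{18639} \approx 0.44256 i$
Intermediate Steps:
$c{\left(V,s \right)} = 15$
$j = - \frac{1}{654}$ ($j = \frac{\left(-15\right) \frac{1}{-30}}{-327} = \left(-15\right) \left(- \frac{1}{30}\right) \left(- \frac{1}{327}\right) = \frac{1}{2} \left(- \frac{1}{327}\right) = - \frac{1}{654} \approx -0.0015291$)
$Z{\left(H \right)} = -148$ ($Z{\left(H \right)} = -7 - 141 = -148$)
$\frac{Z{\left(j \right)}}{\sqrt{-305012 + T}} = - \frac{148}{\sqrt{-305012 + 193178}} = - \frac{148}{\sqrt{-111834}} = - \frac{148}{3 i \sqrt{12426}} = - 148 \left(- \frac{i \sqrt{12426}}{37278}\right) = \frac{74 i \sqrt{12426}}{18639}$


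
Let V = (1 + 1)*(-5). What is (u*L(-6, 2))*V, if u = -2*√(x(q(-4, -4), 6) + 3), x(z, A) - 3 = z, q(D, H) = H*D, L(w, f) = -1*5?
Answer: -100*√22 ≈ -469.04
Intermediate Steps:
L(w, f) = -5
q(D, H) = D*H
x(z, A) = 3 + z
u = -2*√22 (u = -2*√((3 - 4*(-4)) + 3) = -2*√((3 + 16) + 3) = -2*√(19 + 3) = -2*√22 ≈ -9.3808)
V = -10 (V = 2*(-5) = -10)
(u*L(-6, 2))*V = (-2*√22*(-5))*(-10) = (10*√22)*(-10) = -100*√22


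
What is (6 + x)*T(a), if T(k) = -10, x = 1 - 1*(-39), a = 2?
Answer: -460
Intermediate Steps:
x = 40 (x = 1 + 39 = 40)
(6 + x)*T(a) = (6 + 40)*(-10) = 46*(-10) = -460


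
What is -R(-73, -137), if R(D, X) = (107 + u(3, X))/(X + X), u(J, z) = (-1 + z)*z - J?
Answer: 9505/137 ≈ 69.380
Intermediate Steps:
u(J, z) = -J + z*(-1 + z) (u(J, z) = z*(-1 + z) - J = -J + z*(-1 + z))
R(D, X) = (104 + X² - X)/(2*X) (R(D, X) = (107 + (X² - 1*3 - X))/(X + X) = (107 + (X² - 3 - X))/((2*X)) = (107 + (-3 + X² - X))*(1/(2*X)) = (104 + X² - X)*(1/(2*X)) = (104 + X² - X)/(2*X))
-R(-73, -137) = -(104 + (-137)² - 1*(-137))/(2*(-137)) = -(-1)*(104 + 18769 + 137)/(2*137) = -(-1)*19010/(2*137) = -1*(-9505/137) = 9505/137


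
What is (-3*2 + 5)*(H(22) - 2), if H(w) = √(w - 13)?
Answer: -1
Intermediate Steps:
H(w) = √(-13 + w)
(-3*2 + 5)*(H(22) - 2) = (-3*2 + 5)*(√(-13 + 22) - 2) = (-6 + 5)*(√9 - 2) = -(3 - 2) = -1*1 = -1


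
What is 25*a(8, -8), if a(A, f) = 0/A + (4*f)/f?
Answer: 100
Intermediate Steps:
a(A, f) = 4 (a(A, f) = 0 + 4 = 4)
25*a(8, -8) = 25*4 = 100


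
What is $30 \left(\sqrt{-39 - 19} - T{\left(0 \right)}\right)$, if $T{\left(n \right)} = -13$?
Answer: $390 + 30 i \sqrt{58} \approx 390.0 + 228.47 i$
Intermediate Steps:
$30 \left(\sqrt{-39 - 19} - T{\left(0 \right)}\right) = 30 \left(\sqrt{-39 - 19} - -13\right) = 30 \left(\sqrt{-58} + 13\right) = 30 \left(i \sqrt{58} + 13\right) = 30 \left(13 + i \sqrt{58}\right) = 390 + 30 i \sqrt{58}$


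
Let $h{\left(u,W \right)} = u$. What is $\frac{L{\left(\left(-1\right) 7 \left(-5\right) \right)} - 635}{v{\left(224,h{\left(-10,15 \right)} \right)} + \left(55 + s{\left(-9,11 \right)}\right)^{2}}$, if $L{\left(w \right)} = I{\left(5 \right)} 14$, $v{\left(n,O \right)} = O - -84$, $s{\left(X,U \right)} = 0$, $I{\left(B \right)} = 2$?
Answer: $- \frac{607}{3099} \approx -0.19587$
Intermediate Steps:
$v{\left(n,O \right)} = 84 + O$ ($v{\left(n,O \right)} = O + 84 = 84 + O$)
$L{\left(w \right)} = 28$ ($L{\left(w \right)} = 2 \cdot 14 = 28$)
$\frac{L{\left(\left(-1\right) 7 \left(-5\right) \right)} - 635}{v{\left(224,h{\left(-10,15 \right)} \right)} + \left(55 + s{\left(-9,11 \right)}\right)^{2}} = \frac{28 - 635}{\left(84 - 10\right) + \left(55 + 0\right)^{2}} = - \frac{607}{74 + 55^{2}} = - \frac{607}{74 + 3025} = - \frac{607}{3099}$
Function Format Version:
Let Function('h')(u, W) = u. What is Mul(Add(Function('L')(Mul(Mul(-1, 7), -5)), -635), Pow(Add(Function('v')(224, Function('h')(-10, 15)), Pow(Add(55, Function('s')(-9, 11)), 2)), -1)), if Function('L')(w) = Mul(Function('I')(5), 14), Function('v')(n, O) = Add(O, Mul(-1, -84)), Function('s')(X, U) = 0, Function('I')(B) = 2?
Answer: Rational(-607, 3099) ≈ -0.19587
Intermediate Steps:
Function('v')(n, O) = Add(84, O) (Function('v')(n, O) = Add(O, 84) = Add(84, O))
Function('L')(w) = 28 (Function('L')(w) = Mul(2, 14) = 28)
Mul(Add(Function('L')(Mul(Mul(-1, 7), -5)), -635), Pow(Add(Function('v')(224, Function('h')(-10, 15)), Pow(Add(55, Function('s')(-9, 11)), 2)), -1)) = Mul(Add(28, -635), Pow(Add(Add(84, -10), Pow(Add(55, 0), 2)), -1)) = Mul(-607, Pow(Add(74, Pow(55, 2)), -1)) = Mul(-607, Pow(Add(74, 3025), -1)) = Mul(-607, Pow(3099, -1)) = Mul(-607, Rational(1, 3099)) = Rational(-607, 3099)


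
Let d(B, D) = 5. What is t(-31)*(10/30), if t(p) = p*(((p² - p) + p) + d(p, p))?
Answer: -9982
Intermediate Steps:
t(p) = p*(5 + p²) (t(p) = p*(((p² - p) + p) + 5) = p*(p² + 5) = p*(5 + p²))
t(-31)*(10/30) = (-31*(5 + (-31)²))*(10/30) = (-31*(5 + 961))*(10*(1/30)) = -31*966*(⅓) = -29946*⅓ = -9982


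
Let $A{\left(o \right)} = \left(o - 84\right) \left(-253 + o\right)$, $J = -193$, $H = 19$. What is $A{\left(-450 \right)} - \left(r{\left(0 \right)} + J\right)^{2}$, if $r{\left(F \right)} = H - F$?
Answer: $345126$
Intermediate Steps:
$r{\left(F \right)} = 19 - F$
$A{\left(o \right)} = \left(-253 + o\right) \left(-84 + o\right)$ ($A{\left(o \right)} = \left(-84 + o\right) \left(-253 + o\right) = \left(-253 + o\right) \left(-84 + o\right)$)
$A{\left(-450 \right)} - \left(r{\left(0 \right)} + J\right)^{2} = \left(21252 + \left(-450\right)^{2} - -151650\right) - \left(\left(19 - 0\right) - 193\right)^{2} = \left(21252 + 202500 + 151650\right) - \left(\left(19 + 0\right) - 193\right)^{2} = 375402 - \left(19 - 193\right)^{2} = 375402 - \left(-174\right)^{2} = 375402 - 30276 = 345126$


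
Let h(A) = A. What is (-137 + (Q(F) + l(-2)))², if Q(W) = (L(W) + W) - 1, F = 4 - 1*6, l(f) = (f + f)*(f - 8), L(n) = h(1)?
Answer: 9801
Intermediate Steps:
L(n) = 1
l(f) = 2*f*(-8 + f) (l(f) = (2*f)*(-8 + f) = 2*f*(-8 + f))
F = -2 (F = 4 - 6 = -2)
Q(W) = W (Q(W) = (1 + W) - 1 = W)
(-137 + (Q(F) + l(-2)))² = (-137 + (-2 + 2*(-2)*(-8 - 2)))² = (-137 + (-2 + 2*(-2)*(-10)))² = (-137 + (-2 + 40))² = (-137 + 38)² = (-99)² = 9801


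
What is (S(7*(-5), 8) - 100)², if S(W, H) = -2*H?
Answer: 13456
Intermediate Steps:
(S(7*(-5), 8) - 100)² = (-2*8 - 100)² = (-16 - 100)² = (-116)² = 13456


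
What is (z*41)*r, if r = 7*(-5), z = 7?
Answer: -10045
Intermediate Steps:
r = -35
(z*41)*r = (7*41)*(-35) = 287*(-35) = -10045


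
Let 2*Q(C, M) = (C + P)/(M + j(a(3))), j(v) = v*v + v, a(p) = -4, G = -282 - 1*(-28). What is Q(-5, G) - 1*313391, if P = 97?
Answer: -37920334/121 ≈ -3.1339e+5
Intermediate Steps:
G = -254 (G = -282 + 28 = -254)
j(v) = v + v**2 (j(v) = v**2 + v = v + v**2)
Q(C, M) = (97 + C)/(2*(12 + M)) (Q(C, M) = ((C + 97)/(M - 4*(1 - 4)))/2 = ((97 + C)/(M - 4*(-3)))/2 = ((97 + C)/(M + 12))/2 = ((97 + C)/(12 + M))/2 = (97 + C)/(2*(12 + M)))
Q(-5, G) - 1*313391 = (97 - 5)/(2*(12 - 254)) - 1*313391 = (1/2)*92/(-242) - 313391 = (1/2)*(-1/242)*92 - 313391 = -23/121 - 313391 = -37920334/121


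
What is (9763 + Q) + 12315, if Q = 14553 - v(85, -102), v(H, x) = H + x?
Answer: 36648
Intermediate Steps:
Q = 14570 (Q = 14553 - (85 - 102) = 14553 - 1*(-17) = 14553 + 17 = 14570)
(9763 + Q) + 12315 = (9763 + 14570) + 12315 = 24333 + 12315 = 36648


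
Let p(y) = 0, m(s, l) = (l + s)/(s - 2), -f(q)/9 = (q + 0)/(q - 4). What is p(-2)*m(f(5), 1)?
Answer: 0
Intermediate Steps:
f(q) = -9*q/(-4 + q) (f(q) = -9*(q + 0)/(q - 4) = -9*q/(-4 + q))
m(s, l) = (l + s)/(-2 + s)
p(-2)*m(f(5), 1) = 0*((1 - 9*5/(-4 + 5))/(-2 - 9*5/(-4 + 5))) = 0*((1 - 9*5/1)/(-2 - 9*5/1)) = 0*((1 - 9*5*1)/(-2 - 9*5*1)) = 0*((1 - 45)/(-2 - 45)) = 0*(-44/(-47)) = 0*(-1/47*(-44)) = 0*(44/47) = 0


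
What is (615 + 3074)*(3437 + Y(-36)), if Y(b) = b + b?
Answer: 12413485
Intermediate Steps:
Y(b) = 2*b
(615 + 3074)*(3437 + Y(-36)) = (615 + 3074)*(3437 + 2*(-36)) = 3689*(3437 - 72) = 3689*3365 = 12413485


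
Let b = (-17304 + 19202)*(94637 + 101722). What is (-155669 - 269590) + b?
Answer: 372264123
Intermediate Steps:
b = 372689382 (b = 1898*196359 = 372689382)
(-155669 - 269590) + b = (-155669 - 269590) + 372689382 = -425259 + 372689382 = 372264123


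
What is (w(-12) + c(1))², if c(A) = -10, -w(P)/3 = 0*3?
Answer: 100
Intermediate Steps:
w(P) = 0 (w(P) = -0*3 = -3*0 = 0)
(w(-12) + c(1))² = (0 - 10)² = (-10)² = 100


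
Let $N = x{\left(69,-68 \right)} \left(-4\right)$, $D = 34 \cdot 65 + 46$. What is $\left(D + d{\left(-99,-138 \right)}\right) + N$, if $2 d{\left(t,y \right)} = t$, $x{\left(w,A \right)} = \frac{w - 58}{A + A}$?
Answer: $\frac{37516}{17} \approx 2206.8$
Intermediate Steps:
$x{\left(w,A \right)} = \frac{-58 + w}{2 A}$
$d{\left(t,y \right)} = \frac{t}{2}$
$D = 2256$ ($D = 2210 + 46 = 2256$)
$N = \frac{11}{34}$ ($N = \frac{-58 + 69}{2 \left(-68\right)} \left(-4\right) = \frac{1}{2} \left(- \frac{1}{68}\right) 11 \left(-4\right) = \left(- \frac{11}{136}\right) \left(-4\right) = \frac{11}{34} \approx 0.32353$)
$\left(D + d{\left(-99,-138 \right)}\right) + N = \left(2256 + \frac{1}{2} \left(-99\right)\right) + \frac{11}{34} = \left(2256 - \frac{99}{2}\right) + \frac{11}{34} = \frac{4413}{2} + \frac{11}{34} = \frac{37516}{17}$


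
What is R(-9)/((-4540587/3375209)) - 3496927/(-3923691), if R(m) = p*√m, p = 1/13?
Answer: 3496927/3923691 - 3375209*I/19675877 ≈ 0.89123 - 0.17154*I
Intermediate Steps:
p = 1/13 ≈ 0.076923
R(m) = √m/13
R(-9)/((-4540587/3375209)) - 3496927/(-3923691) = (√(-9)/13)/((-4540587/3375209)) - 3496927/(-3923691) = ((3*I)/13)/((-4540587*1/3375209)) - 3496927*(-1/3923691) = (3*I/13)/(-4540587/3375209) + 3496927/3923691 = (3*I/13)*(-3375209/4540587) + 3496927/3923691 = -3375209*I/19675877 + 3496927/3923691 = 3496927/3923691 - 3375209*I/19675877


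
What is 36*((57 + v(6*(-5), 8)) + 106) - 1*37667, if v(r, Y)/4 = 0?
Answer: -31799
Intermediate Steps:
v(r, Y) = 0 (v(r, Y) = 4*0 = 0)
36*((57 + v(6*(-5), 8)) + 106) - 1*37667 = 36*((57 + 0) + 106) - 1*37667 = 36*(57 + 106) - 37667 = 36*163 - 37667 = 5868 - 37667 = -31799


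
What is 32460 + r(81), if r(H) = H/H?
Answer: 32461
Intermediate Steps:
r(H) = 1
32460 + r(81) = 32460 + 1 = 32461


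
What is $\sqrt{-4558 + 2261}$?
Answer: $i \sqrt{2297} \approx 47.927 i$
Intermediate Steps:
$\sqrt{-4558 + 2261} = \sqrt{-2297} = i \sqrt{2297}$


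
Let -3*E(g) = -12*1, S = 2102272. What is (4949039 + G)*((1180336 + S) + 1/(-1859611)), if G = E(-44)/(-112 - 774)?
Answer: 13383377621763225496925/823807673 ≈ 1.6246e+13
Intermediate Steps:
E(g) = 4 (E(g) = -(-4) = -⅓*(-12) = 4)
G = -2/443 (G = 4/(-112 - 774) = 4/(-886) = -1/886*4 = -2/443 ≈ -0.0045147)
(4949039 + G)*((1180336 + S) + 1/(-1859611)) = (4949039 - 2/443)*((1180336 + 2102272) + 1/(-1859611)) = 2192424275*(3282608 - 1/1859611)/443 = (2192424275/443)*(6104373945487/1859611) = 13383377621763225496925/823807673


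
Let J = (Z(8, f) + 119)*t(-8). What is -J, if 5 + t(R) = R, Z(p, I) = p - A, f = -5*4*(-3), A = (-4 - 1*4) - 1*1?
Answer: 1768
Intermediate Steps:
A = -9 (A = (-4 - 4) - 1 = -8 - 1 = -9)
f = 60 (f = -20*(-3) = 60)
Z(p, I) = 9 + p (Z(p, I) = p - 1*(-9) = p + 9 = 9 + p)
t(R) = -5 + R
J = -1768 (J = ((9 + 8) + 119)*(-5 - 8) = (17 + 119)*(-13) = 136*(-13) = -1768)
-J = -1*(-1768) = 1768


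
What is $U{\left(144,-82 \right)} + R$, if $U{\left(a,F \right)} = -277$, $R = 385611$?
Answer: $385334$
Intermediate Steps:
$U{\left(144,-82 \right)} + R = -277 + 385611 = 385334$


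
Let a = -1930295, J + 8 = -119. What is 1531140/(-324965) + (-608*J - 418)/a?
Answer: -596101709674/125455662935 ≈ -4.7515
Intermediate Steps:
J = -127 (J = -8 - 119 = -127)
1531140/(-324965) + (-608*J - 418)/a = 1531140/(-324965) + (-608*(-127) - 418)/(-1930295) = 1531140*(-1/324965) + (77216 - 418)*(-1/1930295) = -306228/64993 + 76798*(-1/1930295) = -306228/64993 - 76798/1930295 = -596101709674/125455662935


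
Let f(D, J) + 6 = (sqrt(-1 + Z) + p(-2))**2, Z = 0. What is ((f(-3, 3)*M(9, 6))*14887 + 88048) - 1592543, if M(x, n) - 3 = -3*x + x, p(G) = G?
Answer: -834580 + 893220*I ≈ -8.3458e+5 + 8.9322e+5*I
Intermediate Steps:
f(D, J) = -6 + (-2 + I)**2 (f(D, J) = -6 + (sqrt(-1 + 0) - 2)**2 = -6 + (sqrt(-1) - 2)**2 = -6 + (I - 2)**2 = -6 + (-2 + I)**2)
M(x, n) = 3 - 2*x (M(x, n) = 3 + (-3*x + x) = 3 - 2*x)
((f(-3, 3)*M(9, 6))*14887 + 88048) - 1592543 = (((-6 + (2 - I)**2)*(3 - 2*9))*14887 + 88048) - 1592543 = (((-6 + (2 - I)**2)*(3 - 18))*14887 + 88048) - 1592543 = (((-6 + (2 - I)**2)*(-15))*14887 + 88048) - 1592543 = ((90 - 15*(2 - I)**2)*14887 + 88048) - 1592543 = ((1339830 - 223305*(2 - I)**2) + 88048) - 1592543 = (1427878 - 223305*(2 - I)**2) - 1592543 = -164665 - 223305*(2 - I)**2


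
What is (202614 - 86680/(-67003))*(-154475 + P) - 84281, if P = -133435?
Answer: -3908623588488863/67003 ≈ -5.8335e+10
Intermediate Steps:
(202614 - 86680/(-67003))*(-154475 + P) - 84281 = (202614 - 86680/(-67003))*(-154475 - 133435) - 84281 = (202614 - 86680*(-1/67003))*(-287910) - 84281 = (202614 + 86680/67003)*(-287910) - 84281 = (13575832522/67003)*(-287910) - 84281 = -3908617941409020/67003 - 84281 = -3908623588488863/67003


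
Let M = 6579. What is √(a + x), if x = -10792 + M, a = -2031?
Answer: 2*I*√1561 ≈ 79.019*I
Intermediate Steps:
x = -4213 (x = -10792 + 6579 = -4213)
√(a + x) = √(-2031 - 4213) = √(-6244) = 2*I*√1561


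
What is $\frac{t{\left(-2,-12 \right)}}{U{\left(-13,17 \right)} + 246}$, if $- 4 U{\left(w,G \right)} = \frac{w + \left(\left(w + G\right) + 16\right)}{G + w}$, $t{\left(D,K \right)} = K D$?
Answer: $\frac{384}{3929} \approx 0.097735$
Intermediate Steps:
$t{\left(D,K \right)} = D K$
$U{\left(w,G \right)} = - \frac{16 + G + 2 w}{4 \left(G + w\right)}$ ($U{\left(w,G \right)} = - \frac{\left(w + \left(\left(w + G\right) + 16\right)\right) \frac{1}{G + w}}{4} = - \frac{\left(w + \left(\left(G + w\right) + 16\right)\right) \frac{1}{G + w}}{4} = - \frac{\left(w + \left(16 + G + w\right)\right) \frac{1}{G + w}}{4} = - \frac{\left(16 + G + 2 w\right) \frac{1}{G + w}}{4} = - \frac{\frac{1}{G + w} \left(16 + G + 2 w\right)}{4} = - \frac{16 + G + 2 w}{4 \left(G + w\right)}$)
$\frac{t{\left(-2,-12 \right)}}{U{\left(-13,17 \right)} + 246} = \frac{\left(-2\right) \left(-12\right)}{\frac{-4 - - \frac{13}{2} - \frac{17}{4}}{17 - 13} + 246} = \frac{24}{\frac{-4 + \frac{13}{2} - \frac{17}{4}}{4} + 246} = \frac{24}{\frac{1}{4} \left(- \frac{7}{4}\right) + 246} = \frac{24}{- \frac{7}{16} + 246} = \frac{24}{\frac{3929}{16}} = 24 \cdot \frac{16}{3929} = \frac{384}{3929}$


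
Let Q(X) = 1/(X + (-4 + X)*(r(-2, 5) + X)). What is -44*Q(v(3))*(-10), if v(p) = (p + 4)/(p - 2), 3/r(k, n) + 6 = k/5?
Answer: 14080/851 ≈ 16.545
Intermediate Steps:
r(k, n) = 3/(-6 + k/5)
v(p) = (4 + p)/(-2 + p)
Q(X) = 1/(X + (-4 + X)*(-15/32 + X)) (Q(X) = 1/(X + (-4 + X)*(15/(-30 - 2) + X)) = 1/(X + (-4 + X)*(15/(-32) + X)) = 1/(X + (-4 + X)*(15*(-1/32) + X)) = 1/(X + (-4 + X)*(-15/32 + X)))
-44*Q(v(3))*(-10) = -1408/(60 - 111*(4 + 3)/(-2 + 3) + 32*((4 + 3)/(-2 + 3))²)*(-10) = -1408/(60 - 111*7/1 + 32*(7/1)²)*(-10) = -1408/(60 - 111*7 + 32*(1*7)²)*(-10) = -1408/(60 - 111*7 + 32*7²)*(-10) = -1408/(60 - 777 + 32*49)*(-10) = -1408/(60 - 777 + 1568)*(-10) = -1408/851*(-10) = 14080/851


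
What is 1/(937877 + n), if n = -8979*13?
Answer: 1/821150 ≈ 1.2178e-6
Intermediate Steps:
n = -116727
1/(937877 + n) = 1/(937877 - 116727) = 1/821150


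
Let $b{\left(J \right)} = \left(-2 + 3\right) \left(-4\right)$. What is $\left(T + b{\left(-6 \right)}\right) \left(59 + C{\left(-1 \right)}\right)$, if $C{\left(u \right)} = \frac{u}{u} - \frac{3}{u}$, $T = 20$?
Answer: $1008$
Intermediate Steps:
$b{\left(J \right)} = -4$ ($b{\left(J \right)} = 1 \left(-4\right) = -4$)
$C{\left(u \right)} = 1 - \frac{3}{u}$
$\left(T + b{\left(-6 \right)}\right) \left(59 + C{\left(-1 \right)}\right) = \left(20 - 4\right) \left(59 + \frac{-3 - 1}{-1}\right) = 16 \left(59 - -4\right) = 16 \left(59 + 4\right) = 16 \cdot 63 = 1008$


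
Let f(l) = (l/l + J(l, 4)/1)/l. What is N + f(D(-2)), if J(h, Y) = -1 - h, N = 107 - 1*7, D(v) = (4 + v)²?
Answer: 99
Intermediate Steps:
N = 100 (N = 107 - 7 = 100)
f(l) = -1 (f(l) = (l/l + (-1 - l)/1)/l = (1 + (-1 - l)*1)/l = (1 + (-1 - l))/l = (-l)/l = -1)
N + f(D(-2)) = 100 - 1 = 99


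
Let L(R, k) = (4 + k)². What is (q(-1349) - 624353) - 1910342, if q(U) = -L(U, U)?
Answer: -4343720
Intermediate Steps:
q(U) = -(4 + U)²
(q(-1349) - 624353) - 1910342 = (-(4 - 1349)² - 624353) - 1910342 = (-1*(-1345)² - 624353) - 1910342 = (-1*1809025 - 624353) - 1910342 = (-1809025 - 624353) - 1910342 = -2433378 - 1910342 = -4343720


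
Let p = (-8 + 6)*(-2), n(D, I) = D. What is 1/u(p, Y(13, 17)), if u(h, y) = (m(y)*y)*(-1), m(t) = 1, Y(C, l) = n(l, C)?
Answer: -1/17 ≈ -0.058824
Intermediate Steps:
Y(C, l) = l
p = 4 (p = -2*(-2) = 4)
u(h, y) = -y (u(h, y) = (1*y)*(-1) = y*(-1) = -y)
1/u(p, Y(13, 17)) = 1/(-1*17) = 1/(-17) = -1/17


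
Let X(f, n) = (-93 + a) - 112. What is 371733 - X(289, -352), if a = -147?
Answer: 372085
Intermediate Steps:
X(f, n) = -352 (X(f, n) = (-93 - 147) - 112 = -240 - 112 = -352)
371733 - X(289, -352) = 371733 - 1*(-352) = 371733 + 352 = 372085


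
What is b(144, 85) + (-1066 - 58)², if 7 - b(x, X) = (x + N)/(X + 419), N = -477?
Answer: 70749485/56 ≈ 1.2634e+6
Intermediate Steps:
b(x, X) = 7 - (-477 + x)/(419 + X) (b(x, X) = 7 - (x - 477)/(X + 419) = 7 - (-477 + x)/(419 + X))
b(144, 85) + (-1066 - 58)² = (3410 - 1*144 + 7*85)/(419 + 85) + (-1066 - 58)² = (3410 - 144 + 595)/504 + (-1124)² = (1/504)*3861 + 1263376 = 429/56 + 1263376 = 70749485/56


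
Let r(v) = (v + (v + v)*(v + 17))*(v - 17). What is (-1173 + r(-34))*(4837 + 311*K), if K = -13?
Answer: -46365630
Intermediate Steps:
r(v) = (-17 + v)*(v + 2*v*(17 + v)) (r(v) = (v + (2*v)*(17 + v))*(-17 + v) = (v + 2*v*(17 + v))*(-17 + v) = (-17 + v)*(v + 2*v*(17 + v)))
(-1173 + r(-34))*(4837 + 311*K) = (-1173 - 34*(-595 - 34 + 2*(-34)²))*(4837 + 311*(-13)) = (-1173 - 34*(-595 - 34 + 2*1156))*(4837 - 4043) = (-1173 - 34*(-595 - 34 + 2312))*794 = (-1173 - 34*1683)*794 = (-1173 - 57222)*794 = -58395*794 = -46365630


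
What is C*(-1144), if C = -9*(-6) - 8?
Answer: -52624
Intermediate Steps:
C = 46 (C = 54 - 8 = 46)
C*(-1144) = 46*(-1144) = -52624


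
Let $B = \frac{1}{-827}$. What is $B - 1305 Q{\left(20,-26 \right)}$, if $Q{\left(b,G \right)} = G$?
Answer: $\frac{28060109}{827} \approx 33930.0$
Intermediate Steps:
$B = - \frac{1}{827} \approx -0.0012092$
$B - 1305 Q{\left(20,-26 \right)} = - \frac{1}{827} - -33930 = - \frac{1}{827} + 33930 = \frac{28060109}{827}$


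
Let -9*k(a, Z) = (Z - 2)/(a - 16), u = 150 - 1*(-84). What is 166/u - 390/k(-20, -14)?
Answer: 1848181/234 ≈ 7898.2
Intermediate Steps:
u = 234 (u = 150 + 84 = 234)
k(a, Z) = -(-2 + Z)/(9*(-16 + a)) (k(a, Z) = -(Z - 2)/(9*(a - 16)) = -(-2 + Z)/(9*(-16 + a)))
166/u - 390/k(-20, -14) = 166/234 - 390*9*(-16 - 20)/(2 - 1*(-14)) = 166*(1/234) - 390*(-324/(2 + 14)) = 83/117 - 390/((⅑)*(-1/36)*16) = 83/117 - 390/(-4/81) = 83/117 - 390*(-81/4) = 83/117 + 15795/2 = 1848181/234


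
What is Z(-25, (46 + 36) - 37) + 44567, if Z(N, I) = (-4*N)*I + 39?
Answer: 49106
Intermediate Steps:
Z(N, I) = 39 - 4*I*N (Z(N, I) = -4*I*N + 39 = 39 - 4*I*N)
Z(-25, (46 + 36) - 37) + 44567 = (39 - 4*((46 + 36) - 37)*(-25)) + 44567 = (39 - 4*(82 - 37)*(-25)) + 44567 = (39 - 4*45*(-25)) + 44567 = (39 + 4500) + 44567 = 4539 + 44567 = 49106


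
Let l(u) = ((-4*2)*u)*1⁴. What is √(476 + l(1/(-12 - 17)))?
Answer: 2*√100137/29 ≈ 21.824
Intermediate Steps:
l(u) = -8*u (l(u) = -8*u*1 = -8*u)
√(476 + l(1/(-12 - 17))) = √(476 - 8/(-12 - 17)) = √(476 - 8/(-29)) = √(476 - 8*(-1/29)) = √(476 + 8/29) = √(13812/29) = 2*√100137/29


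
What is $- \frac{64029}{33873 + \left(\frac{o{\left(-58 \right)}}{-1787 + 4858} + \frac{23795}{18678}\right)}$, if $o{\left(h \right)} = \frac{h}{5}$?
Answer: $- \frac{18363561380010}{9715164061271} \approx -1.8902$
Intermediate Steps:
$o{\left(h \right)} = \frac{h}{5}$ ($o{\left(h \right)} = h \frac{1}{5} = \frac{h}{5}$)
$- \frac{64029}{33873 + \left(\frac{o{\left(-58 \right)}}{-1787 + 4858} + \frac{23795}{18678}\right)} = - \frac{64029}{33873 + \left(\frac{\frac{1}{5} \left(-58\right)}{-1787 + 4858} + \frac{23795}{18678}\right)} = - \frac{64029}{33873 + \left(- \frac{58}{5 \cdot 3071} + 23795 \cdot \frac{1}{18678}\right)} = - \frac{64029}{33873 + \left(\left(- \frac{58}{5}\right) \frac{1}{3071} + \frac{23795}{18678}\right)} = - \frac{64029}{33873 + \left(- \frac{58}{15355} + \frac{23795}{18678}\right)} = - \frac{64029}{33873 + \frac{364288901}{286800690}} = - \frac{64029}{\frac{9715164061271}{286800690}} = \left(-64029\right) \frac{286800690}{9715164061271} = - \frac{18363561380010}{9715164061271}$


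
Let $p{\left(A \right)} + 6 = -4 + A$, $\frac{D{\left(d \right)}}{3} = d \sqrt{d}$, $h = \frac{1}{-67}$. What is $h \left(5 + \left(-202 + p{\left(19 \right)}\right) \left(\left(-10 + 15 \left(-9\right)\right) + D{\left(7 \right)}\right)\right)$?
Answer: $- \frac{27990}{67} + \frac{4053 \sqrt{7}}{67} \approx -257.71$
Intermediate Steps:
$h = - \frac{1}{67} \approx -0.014925$
$D{\left(d \right)} = 3 d^{\frac{3}{2}}$ ($D{\left(d \right)} = 3 d \sqrt{d} = 3 d^{\frac{3}{2}}$)
$p{\left(A \right)} = -10 + A$ ($p{\left(A \right)} = -6 + \left(-4 + A\right) = -10 + A$)
$h \left(5 + \left(-202 + p{\left(19 \right)}\right) \left(\left(-10 + 15 \left(-9\right)\right) + D{\left(7 \right)}\right)\right) = - \frac{5 + \left(-202 + \left(-10 + 19\right)\right) \left(\left(-10 + 15 \left(-9\right)\right) + 3 \cdot 7^{\frac{3}{2}}\right)}{67} = - \frac{5 + \left(-202 + 9\right) \left(\left(-10 - 135\right) + 3 \cdot 7 \sqrt{7}\right)}{67} = - \frac{5 - 193 \left(-145 + 21 \sqrt{7}\right)}{67} = - \frac{5 + \left(27985 - 4053 \sqrt{7}\right)}{67} = - \frac{27990 - 4053 \sqrt{7}}{67} = - \frac{27990}{67} + \frac{4053 \sqrt{7}}{67}$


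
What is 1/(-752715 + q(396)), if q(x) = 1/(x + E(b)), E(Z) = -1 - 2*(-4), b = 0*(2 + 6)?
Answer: -403/303344144 ≈ -1.3285e-6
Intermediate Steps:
b = 0 (b = 0*8 = 0)
E(Z) = 7 (E(Z) = -1 + 8 = 7)
q(x) = 1/(7 + x) (q(x) = 1/(x + 7) = 1/(7 + x))
1/(-752715 + q(396)) = 1/(-752715 + 1/(7 + 396)) = 1/(-752715 + 1/403) = 1/(-303344144/403) = -403/303344144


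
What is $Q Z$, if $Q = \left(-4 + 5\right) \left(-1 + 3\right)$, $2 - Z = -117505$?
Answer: $235014$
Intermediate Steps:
$Z = 117507$ ($Z = 2 - -117505 = 2 + 117505 = 117507$)
$Q = 2$ ($Q = 1 \cdot 2 = 2$)
$Q Z = 2 \cdot 117507 = 235014$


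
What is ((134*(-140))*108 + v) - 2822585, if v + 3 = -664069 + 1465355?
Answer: -4047382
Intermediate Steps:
v = 801283 (v = -3 + (-664069 + 1465355) = -3 + 801286 = 801283)
((134*(-140))*108 + v) - 2822585 = ((134*(-140))*108 + 801283) - 2822585 = (-18760*108 + 801283) - 2822585 = (-2026080 + 801283) - 2822585 = -1224797 - 2822585 = -4047382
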